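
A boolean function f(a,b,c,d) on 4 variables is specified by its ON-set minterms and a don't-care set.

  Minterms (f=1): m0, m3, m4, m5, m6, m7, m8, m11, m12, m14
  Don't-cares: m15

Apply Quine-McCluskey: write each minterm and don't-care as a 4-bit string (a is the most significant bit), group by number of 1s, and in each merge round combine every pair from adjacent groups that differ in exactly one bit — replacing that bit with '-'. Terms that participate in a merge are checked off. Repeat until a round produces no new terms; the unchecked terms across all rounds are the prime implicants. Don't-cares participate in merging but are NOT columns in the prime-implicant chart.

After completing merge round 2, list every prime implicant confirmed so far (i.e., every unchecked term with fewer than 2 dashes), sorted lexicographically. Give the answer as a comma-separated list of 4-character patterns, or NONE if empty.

NONE

[col 0] 0000*, 0011*, 0100*, 0101*, 0110*, 0111*, 1000*, 1011*, 1100*, 1110*, 1111*
[col 1] -000*, -011*, -100*, -110*, -111*, 0-00*, 0-11*, 01-0*, 01-1*, 010-*, 011-*, 1-00*, 1-11*, 11-0*, 111-*
[col 2] --00, --11, -1-0, -11-, 01--
Prime implicants: --00, --11, -1-0, -11-, 01--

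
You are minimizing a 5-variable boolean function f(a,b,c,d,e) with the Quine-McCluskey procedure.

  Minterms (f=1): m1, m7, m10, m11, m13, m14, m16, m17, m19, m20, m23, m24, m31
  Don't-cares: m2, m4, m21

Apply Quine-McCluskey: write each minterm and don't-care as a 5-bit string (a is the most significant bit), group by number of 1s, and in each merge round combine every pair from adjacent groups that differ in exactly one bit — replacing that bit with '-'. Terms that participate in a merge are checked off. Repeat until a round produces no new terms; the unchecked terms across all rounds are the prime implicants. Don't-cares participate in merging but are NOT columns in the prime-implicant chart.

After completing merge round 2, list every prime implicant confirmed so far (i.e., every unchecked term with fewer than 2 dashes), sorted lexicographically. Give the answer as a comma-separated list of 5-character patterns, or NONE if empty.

Round 0: 00001✓ 00010✓ 00100✓ 00111✓ 01010✓ 01011✓ 01101 01110✓ 10000✓ 10001✓ 10011✓ 10100✓ 10101✓ 10111✓ 11000✓ 11111✓
Round 1: -0001 -0100 -0111 0-010 01-10 0101- 1-000 1-111 10-00✓ 10-01✓ 10-11✓ 100-1✓ 1000-✓ 101-1✓ 1010-✓
Round 2: 10--1 10-0-
PIs = {-0001, -0100, -0111, 0-010, 01-10, 0101-, 01101, 1-000, 1-111, 10--1, 10-0-}

-0001, -0100, -0111, 0-010, 01-10, 0101-, 01101, 1-000, 1-111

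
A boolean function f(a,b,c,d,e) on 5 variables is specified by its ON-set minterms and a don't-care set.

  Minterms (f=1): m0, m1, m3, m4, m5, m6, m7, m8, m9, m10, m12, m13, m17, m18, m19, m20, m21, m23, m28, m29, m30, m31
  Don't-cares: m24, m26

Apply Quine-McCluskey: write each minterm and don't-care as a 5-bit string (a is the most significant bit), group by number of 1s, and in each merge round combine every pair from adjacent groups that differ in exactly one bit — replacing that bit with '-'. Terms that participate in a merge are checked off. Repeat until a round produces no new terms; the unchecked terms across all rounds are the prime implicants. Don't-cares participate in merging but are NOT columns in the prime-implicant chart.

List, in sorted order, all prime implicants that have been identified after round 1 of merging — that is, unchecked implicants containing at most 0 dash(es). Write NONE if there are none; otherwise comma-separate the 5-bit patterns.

size-2^0 implicants → 00000(✓)  00001(✓)  00011(✓)  00100(✓)  00101(✓)  00110(✓)  00111(✓)  01000(✓)  01001(✓)  01010(✓)  01100(✓)  01101(✓)  10001(✓)  10010(✓)  10011(✓)  10100(✓)  10101(✓)  10111(✓)  11000(✓)  11010(✓)  11100(✓)  11101(✓)  11110(✓)  11111(✓)
size-2^1 implicants → -0001(✓)  -0011(✓)  -0100(✓)  -0101(✓)  -0111(✓)  -1000(✓)  -1010(✓)  -1100(✓)  -1101(✓)  0-000(✓)  0-001(✓)  0-100(✓)  0-101(✓)  00-00(✓)  00-01(✓)  00-11(✓)  000-1(✓)  0000-(✓)  001-0(✓)  001-1(✓)  0010-(✓)  0011-(✓)  01-00(✓)  01-01(✓)  010-0(✓)  0100-(✓)  0110-(✓)  1-010  1-100(✓)  1-101(✓)  1-111(✓)  10-01(✓)  10-11(✓)  100-1(✓)  1001-  101-1(✓)  1010-(✓)  11-00(✓)  11-10(✓)  110-0(✓)  111-0(✓)  111-1(✓)  1110-(✓)  1111-(✓)
size-2^2 implicants → --100(✓)  --101(✓)  -0-01(✓)  -0-11(✓)  -00-1(✓)  -01-1(✓)  -010-(✓)  -1-00  -10-0  -110-(✓)  0--00(✓)  0--01(✓)  0-00-(✓)  0-10-(✓)  00--1(✓)  00-0-(✓)  001--  01-0-(✓)  1-1-1  1-10-(✓)  10--1(✓)  11--0  111--
size-2^3 implicants → --10-  -0--1  0--0-
Unchecked terms (primes): --10-, -0--1, -1-00, -10-0, 0--0-, 001--, 1-010, 1-1-1, 1001-, 11--0, 111--

NONE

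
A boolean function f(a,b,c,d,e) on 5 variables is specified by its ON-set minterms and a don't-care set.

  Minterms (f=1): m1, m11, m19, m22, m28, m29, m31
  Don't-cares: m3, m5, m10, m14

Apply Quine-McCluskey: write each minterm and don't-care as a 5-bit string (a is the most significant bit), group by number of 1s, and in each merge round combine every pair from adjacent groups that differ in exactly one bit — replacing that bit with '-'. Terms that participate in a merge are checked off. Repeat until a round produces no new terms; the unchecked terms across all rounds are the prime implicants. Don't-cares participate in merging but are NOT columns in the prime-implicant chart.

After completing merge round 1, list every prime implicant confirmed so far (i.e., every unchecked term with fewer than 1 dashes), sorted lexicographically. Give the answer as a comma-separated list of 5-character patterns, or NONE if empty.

10110

size-2^0 implicants → 00001(✓)  00011(✓)  00101(✓)  01010(✓)  01011(✓)  01110(✓)  10011(✓)  10110  11100(✓)  11101(✓)  11111(✓)
size-2^1 implicants → -0011  0-011  00-01  000-1  01-10  0101-  111-1  1110-
Unchecked terms (primes): -0011, 0-011, 00-01, 000-1, 01-10, 0101-, 10110, 111-1, 1110-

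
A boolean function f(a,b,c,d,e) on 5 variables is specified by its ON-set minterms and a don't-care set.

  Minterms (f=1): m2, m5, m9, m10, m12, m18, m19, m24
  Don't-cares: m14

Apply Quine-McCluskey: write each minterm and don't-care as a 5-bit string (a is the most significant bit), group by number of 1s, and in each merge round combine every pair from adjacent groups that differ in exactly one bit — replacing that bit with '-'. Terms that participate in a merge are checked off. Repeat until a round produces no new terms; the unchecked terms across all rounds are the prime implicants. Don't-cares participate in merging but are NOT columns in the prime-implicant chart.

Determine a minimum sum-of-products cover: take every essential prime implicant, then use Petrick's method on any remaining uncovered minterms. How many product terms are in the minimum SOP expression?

6

size-2^0 implicants → 00010(✓)  00101  01001  01010(✓)  01100(✓)  01110(✓)  10010(✓)  10011(✓)  11000
size-2^1 implicants → -0010  0-010  01-10  011-0  1001-
Unchecked terms (primes): -0010, 0-010, 00101, 01-10, 01001, 011-0, 1001-, 11000
Minterm coverage:
  m2 ⊆ -0010,0-010
  m5 ⊆ 00101 [E]
  m9 ⊆ 01001 [E]
  m10 ⊆ 0-010,01-10
  m12 ⊆ 011-0 [E]
  m18 ⊆ -0010,1001-
  m19 ⊆ 1001- [E]
  m24 ⊆ 11000 [E]
E = {00101, 01001, 011-0, 1001-, 11000}
Petrick residual → 0-010
Cover = a'c'de' + a'b'cd'e + a'bc'd'e + a'bce' + ab'c'd + abc'd'e'  |cover|=6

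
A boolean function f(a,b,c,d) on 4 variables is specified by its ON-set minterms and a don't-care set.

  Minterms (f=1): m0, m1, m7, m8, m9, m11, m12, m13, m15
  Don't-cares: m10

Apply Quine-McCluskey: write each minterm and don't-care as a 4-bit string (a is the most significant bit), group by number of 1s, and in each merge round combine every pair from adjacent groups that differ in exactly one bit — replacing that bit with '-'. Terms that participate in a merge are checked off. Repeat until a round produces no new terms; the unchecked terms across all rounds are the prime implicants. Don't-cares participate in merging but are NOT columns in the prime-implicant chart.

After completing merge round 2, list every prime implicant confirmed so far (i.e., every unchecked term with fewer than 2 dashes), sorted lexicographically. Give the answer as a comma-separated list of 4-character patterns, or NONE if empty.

-111

Round 0: 0000✓ 0001✓ 0111✓ 1000✓ 1001✓ 1010✓ 1011✓ 1100✓ 1101✓ 1111✓
Round 1: -000✓ -001✓ -111 000-✓ 1-00✓ 1-01✓ 1-11✓ 10-0✓ 10-1✓ 100-✓ 101-✓ 11-1✓ 110-✓
Round 2: -00- 1--1 1-0- 10--
PIs = {-00-, -111, 1--1, 1-0-, 10--}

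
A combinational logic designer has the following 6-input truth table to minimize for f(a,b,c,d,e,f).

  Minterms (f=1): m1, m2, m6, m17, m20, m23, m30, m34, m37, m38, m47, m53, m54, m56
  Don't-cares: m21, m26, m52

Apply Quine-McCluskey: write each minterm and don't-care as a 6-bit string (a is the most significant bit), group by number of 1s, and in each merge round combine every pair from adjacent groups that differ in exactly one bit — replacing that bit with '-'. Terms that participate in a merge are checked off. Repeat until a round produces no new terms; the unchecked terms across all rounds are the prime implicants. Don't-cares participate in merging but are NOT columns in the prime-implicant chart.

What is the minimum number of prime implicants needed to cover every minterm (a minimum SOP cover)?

9

size-2^0 implicants → 000001(✓)  000010(✓)  000110(✓)  010001(✓)  010100(✓)  010101(✓)  010111(✓)  011010(✓)  011110(✓)  100010(✓)  100101(✓)  100110(✓)  101111  110100(✓)  110101(✓)  110110(✓)  111000
size-2^1 implicants → -00010(✓)  -00110(✓)  -10100(✓)  -10101(✓)  0-0001  000-10(✓)  010-01  0101-1  01010-(✓)  011-10  1-0101  1-0110  100-10(✓)  1101-0  11010-(✓)
size-2^2 implicants → -00-10  -1010-
Unchecked terms (primes): -00-10, -1010-, 0-0001, 010-01, 0101-1, 011-10, 1-0101, 1-0110, 101111, 1101-0, 111000
Minterm coverage:
  m1 ⊆ 0-0001 [E]
  m2 ⊆ -00-10 [E]
  m6 ⊆ -00-10 [E]
  m17 ⊆ 0-0001,010-01
  m20 ⊆ -1010- [E]
  m23 ⊆ 0101-1 [E]
  m30 ⊆ 011-10 [E]
  m34 ⊆ -00-10 [E]
  m37 ⊆ 1-0101 [E]
  m38 ⊆ -00-10,1-0110
  m47 ⊆ 101111 [E]
  m53 ⊆ -1010-,1-0101
  m54 ⊆ 1-0110,1101-0
  m56 ⊆ 111000 [E]
E = {-00-10, -1010-, 0-0001, 0101-1, 011-10, 1-0101, 101111, 111000}
Petrick residual → 1-0110
Cover = b'c'ef' + bc'de' + a'c'd'e'f + a'bc'df + a'bcef' + ac'de'f + ac'def' + ab'cdef + abcd'e'f'  |cover|=9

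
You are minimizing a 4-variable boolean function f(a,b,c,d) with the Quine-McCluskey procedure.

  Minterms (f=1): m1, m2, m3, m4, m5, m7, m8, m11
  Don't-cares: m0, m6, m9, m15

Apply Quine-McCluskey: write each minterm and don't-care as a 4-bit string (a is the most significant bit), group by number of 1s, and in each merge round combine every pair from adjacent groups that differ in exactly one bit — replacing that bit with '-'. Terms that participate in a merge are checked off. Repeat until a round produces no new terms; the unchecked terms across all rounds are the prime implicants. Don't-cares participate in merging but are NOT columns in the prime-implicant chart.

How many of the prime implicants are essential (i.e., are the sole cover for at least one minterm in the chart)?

2

Round 0: 0000✓ 0001✓ 0010✓ 0011✓ 0100✓ 0101✓ 0110✓ 0111✓ 1000✓ 1001✓ 1011✓ 1111✓
Round 1: -000✓ -001✓ -011✓ -111✓ 0-00✓ 0-01✓ 0-10✓ 0-11✓ 00-0✓ 00-1✓ 000-✓ 001-✓ 01-0✓ 01-1✓ 010-✓ 011-✓ 1-11✓ 10-1✓ 100-✓
Round 2: --11 -0-1 -00- 0--0✓ 0--1✓ 0-0-✓ 0-1-✓ 00--✓ 01--✓
Round 3: 0---
PIs = {--11, -0-1, -00-, 0---}
Coverage chart:
  m1: -0-1,-00-,0---
  m2: 0--- ←essential
  m3: --11,-0-1,0---
  m4: 0--- ←essential
  m5: 0--- ←essential
  m7: --11,0---
  m8: -00- ←essential
  m11: --11,-0-1
Essential: -00-, 0---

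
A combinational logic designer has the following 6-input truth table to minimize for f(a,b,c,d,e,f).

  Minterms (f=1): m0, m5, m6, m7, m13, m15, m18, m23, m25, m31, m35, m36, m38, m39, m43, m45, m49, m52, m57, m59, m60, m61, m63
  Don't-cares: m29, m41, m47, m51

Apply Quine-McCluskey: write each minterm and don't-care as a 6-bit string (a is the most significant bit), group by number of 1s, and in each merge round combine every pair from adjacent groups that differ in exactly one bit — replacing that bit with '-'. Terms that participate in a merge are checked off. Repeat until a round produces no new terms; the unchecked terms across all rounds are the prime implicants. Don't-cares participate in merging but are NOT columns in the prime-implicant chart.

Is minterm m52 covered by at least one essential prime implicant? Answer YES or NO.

size-2^0 implicants → 000000  000101(✓)  000110(✓)  000111(✓)  001101(✓)  001111(✓)  010010  010111(✓)  011001(✓)  011101(✓)  011111(✓)  100011(✓)  100100(✓)  100110(✓)  100111(✓)  101001(✓)  101011(✓)  101101(✓)  101111(✓)  110001(✓)  110011(✓)  110100(✓)  111001(✓)  111011(✓)  111100(✓)  111101(✓)  111111(✓)
size-2^1 implicants → -00110(✓)  -00111(✓)  -01101(✓)  -01111(✓)  -11001(✓)  -11101(✓)  -11111(✓)  0-0111(✓)  0-1101(✓)  0-1111(✓)  00-101(✓)  00-111(✓)  0001-1(✓)  00011-(✓)  0011-1(✓)  01-111(✓)  011-01(✓)  0111-1(✓)  1-0011(✓)  1-0100  1-1001(✓)  1-1011(✓)  1-1101(✓)  1-1111(✓)  10-011(✓)  10-111(✓)  100-11(✓)  1001-0  10011-(✓)  101-01(✓)  101-11(✓)  1010-1(✓)  1011-1(✓)  11-001(✓)  11-011(✓)  11-100  1100-1(✓)  111-01(✓)  111-11(✓)  1110-1(✓)  1111-1(✓)  11110-
size-2^2 implicants → --1101(✓)  --1111(✓)  -0-111  -0011-  -011-1(✓)  -11-01  -111-1(✓)  0--111  0-11-1(✓)  00-1-1  1--011  1-1-01(✓)  1-1-11(✓)  1-10-1(✓)  1-11-1(✓)  10--11  101--1(✓)  11-0-1  111--1(✓)
size-2^3 implicants → --11-1  1-1--1
Unchecked terms (primes): --11-1, -0-111, -0011-, -11-01, 0--111, 00-1-1, 000000, 010010, 1--011, 1-0100, 1-1--1, 10--11, 1001-0, 11-0-1, 11-100, 11110-
Minterm coverage:
  m0 ⊆ 000000 [E]
  m5 ⊆ 00-1-1 [E]
  m6 ⊆ -0011- [E]
  m7 ⊆ -0-111,-0011-,0--111,00-1-1
  m13 ⊆ --11-1,00-1-1
  m15 ⊆ --11-1,-0-111,0--111,00-1-1
  m18 ⊆ 010010 [E]
  m23 ⊆ 0--111 [E]
  m25 ⊆ -11-01 [E]
  m31 ⊆ --11-1,0--111
  m35 ⊆ 1--011,10--11
  m36 ⊆ 1-0100,1001-0
  m38 ⊆ -0011-,1001-0
  m39 ⊆ -0-111,-0011-,10--11
  m43 ⊆ 1--011,1-1--1,10--11
  m45 ⊆ --11-1,1-1--1
  m49 ⊆ 11-0-1 [E]
  m52 ⊆ 1-0100,11-100
  m57 ⊆ -11-01,1-1--1,11-0-1
  m59 ⊆ 1--011,1-1--1,11-0-1
  m60 ⊆ 11-100,11110-
  m61 ⊆ --11-1,-11-01,1-1--1,11110-
  m63 ⊆ --11-1,1-1--1
E = {-0011-, -11-01, 0--111, 00-1-1, 000000, 010010, 11-0-1}

NO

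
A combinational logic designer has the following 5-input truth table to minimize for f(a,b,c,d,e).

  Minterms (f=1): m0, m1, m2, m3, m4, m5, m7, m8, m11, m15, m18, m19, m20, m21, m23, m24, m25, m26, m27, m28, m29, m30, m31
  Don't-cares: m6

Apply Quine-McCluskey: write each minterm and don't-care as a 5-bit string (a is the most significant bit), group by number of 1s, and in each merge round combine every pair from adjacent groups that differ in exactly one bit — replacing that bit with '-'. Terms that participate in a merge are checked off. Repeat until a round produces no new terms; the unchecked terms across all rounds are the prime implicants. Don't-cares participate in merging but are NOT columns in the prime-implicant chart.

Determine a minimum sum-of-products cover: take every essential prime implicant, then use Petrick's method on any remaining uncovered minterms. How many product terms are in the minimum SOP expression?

6

[col 0] 00000*, 00001*, 00010*, 00011*, 00100*, 00101*, 00110*, 00111*, 01000*, 01011*, 01111*, 10010*, 10011*, 10100*, 10101*, 10111*, 11000*, 11001*, 11010*, 11011*, 11100*, 11101*, 11110*, 11111*
[col 1] -0010*, -0011*, -0100*, -0101*, -0111*, -1000, -1011*, -1111*, 0-000, 0-011*, 0-111*, 00-00*, 00-01*, 00-10*, 00-11*, 000-0*, 000-1*, 0000-*, 0001-*, 001-0*, 001-1*, 0010-*, 0011-*, 01-11*, 1-010*, 1-011*, 1-100*, 1-101*, 1-111*, 10-11*, 1001-*, 101-1*, 1010-*, 11-00*, 11-01*, 11-10*, 11-11*, 110-0*, 110-1*, 1100-*, 1101-*, 111-0*, 111-1*, 1110-*, 1111-*
[col 2] --011*, --111*, -0-11*, -001-, -01-1, -010-, -1-11*, 0--11*, 00--0*, 00--1*, 00-0-*, 00-1-*, 000--*, 001--*, 1--11*, 1-01-, 1-1-1, 1-10-, 11--0*, 11--1*, 11-0-*, 11-1-*, 110--*, 111--*
[col 3] ---11, 00---, 11---
Prime implicants: ---11, -001-, -01-1, -010-, -1000, 0-000, 00---, 1-01-, 1-1-1, 1-10-, 11---
PI chart (minterm → PIs covering it):
  0 | 0-000,00---
  1 | 00---  (sole → essential)
  2 | -001-,00---
  3 | ---11,-001-,00---
  4 | -010-,00---
  5 | -01-1,-010-,00---
  7 | ---11,-01-1,00---
  8 | -1000,0-000
  11 | ---11  (sole → essential)
  15 | ---11  (sole → essential)
  18 | -001-,1-01-
  19 | ---11,-001-,1-01-
  20 | -010-,1-10-
  21 | -01-1,-010-,1-1-1,1-10-
  23 | ---11,-01-1,1-1-1
  24 | -1000,11---
  25 | 11---  (sole → essential)
  26 | 1-01-,11---
  27 | ---11,1-01-,11---
  28 | 1-10-,11---
  29 | 1-1-1,1-10-,11---
  30 | 11---  (sole → essential)
  31 | ---11,1-1-1,11---
Essential prime implicants: ---11, 00---, 11---
Petrick residual → -001-, -010-, -1000
Minimum SOP uses 6 PIs: de + b'c'd + b'cd' + bc'd'e' + a'b' + ab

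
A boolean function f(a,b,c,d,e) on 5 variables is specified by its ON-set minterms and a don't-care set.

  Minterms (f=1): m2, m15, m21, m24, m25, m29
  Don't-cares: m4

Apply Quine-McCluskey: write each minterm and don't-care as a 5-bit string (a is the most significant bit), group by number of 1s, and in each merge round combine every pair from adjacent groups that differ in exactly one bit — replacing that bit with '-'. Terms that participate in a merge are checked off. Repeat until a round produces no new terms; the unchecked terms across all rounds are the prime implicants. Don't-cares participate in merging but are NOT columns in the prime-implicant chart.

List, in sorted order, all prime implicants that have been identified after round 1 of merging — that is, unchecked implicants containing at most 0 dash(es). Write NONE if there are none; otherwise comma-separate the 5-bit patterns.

size-2^0 implicants → 00010  00100  01111  10101(✓)  11000(✓)  11001(✓)  11101(✓)
size-2^1 implicants → 1-101  11-01  1100-
Unchecked terms (primes): 00010, 00100, 01111, 1-101, 11-01, 1100-

00010, 00100, 01111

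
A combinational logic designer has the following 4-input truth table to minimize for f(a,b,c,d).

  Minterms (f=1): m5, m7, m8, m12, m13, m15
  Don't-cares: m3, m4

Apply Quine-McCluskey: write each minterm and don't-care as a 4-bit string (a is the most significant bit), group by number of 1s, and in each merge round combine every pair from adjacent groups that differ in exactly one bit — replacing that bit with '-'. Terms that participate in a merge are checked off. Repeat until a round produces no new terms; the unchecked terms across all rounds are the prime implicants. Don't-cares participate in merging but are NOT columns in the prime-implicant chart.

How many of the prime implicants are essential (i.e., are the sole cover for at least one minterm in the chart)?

2

size-2^0 implicants → 0011(✓)  0100(✓)  0101(✓)  0111(✓)  1000(✓)  1100(✓)  1101(✓)  1111(✓)
size-2^1 implicants → -100(✓)  -101(✓)  -111(✓)  0-11  01-1(✓)  010-(✓)  1-00  11-1(✓)  110-(✓)
size-2^2 implicants → -1-1  -10-
Unchecked terms (primes): -1-1, -10-, 0-11, 1-00
Minterm coverage:
  m5 ⊆ -1-1,-10-
  m7 ⊆ -1-1,0-11
  m8 ⊆ 1-00 [E]
  m12 ⊆ -10-,1-00
  m13 ⊆ -1-1,-10-
  m15 ⊆ -1-1 [E]
E = {-1-1, 1-00}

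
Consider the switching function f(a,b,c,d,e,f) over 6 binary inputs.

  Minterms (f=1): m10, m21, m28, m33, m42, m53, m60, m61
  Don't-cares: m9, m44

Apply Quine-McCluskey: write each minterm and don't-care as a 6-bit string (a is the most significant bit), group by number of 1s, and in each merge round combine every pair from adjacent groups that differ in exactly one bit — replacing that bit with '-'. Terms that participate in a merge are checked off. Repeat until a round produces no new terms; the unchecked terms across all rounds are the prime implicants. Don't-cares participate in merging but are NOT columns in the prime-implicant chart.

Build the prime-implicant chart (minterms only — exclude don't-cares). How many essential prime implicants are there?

4

size-2^0 implicants → 001001  001010(✓)  010101(✓)  011100(✓)  100001  101010(✓)  101100(✓)  110101(✓)  111100(✓)  111101(✓)
size-2^1 implicants → -01010  -10101  -11100  1-1100  11-101  11110-
Unchecked terms (primes): -01010, -10101, -11100, 001001, 1-1100, 100001, 11-101, 11110-
Minterm coverage:
  m10 ⊆ -01010 [E]
  m21 ⊆ -10101 [E]
  m28 ⊆ -11100 [E]
  m33 ⊆ 100001 [E]
  m42 ⊆ -01010 [E]
  m53 ⊆ -10101,11-101
  m60 ⊆ -11100,1-1100,11110-
  m61 ⊆ 11-101,11110-
E = {-01010, -10101, -11100, 100001}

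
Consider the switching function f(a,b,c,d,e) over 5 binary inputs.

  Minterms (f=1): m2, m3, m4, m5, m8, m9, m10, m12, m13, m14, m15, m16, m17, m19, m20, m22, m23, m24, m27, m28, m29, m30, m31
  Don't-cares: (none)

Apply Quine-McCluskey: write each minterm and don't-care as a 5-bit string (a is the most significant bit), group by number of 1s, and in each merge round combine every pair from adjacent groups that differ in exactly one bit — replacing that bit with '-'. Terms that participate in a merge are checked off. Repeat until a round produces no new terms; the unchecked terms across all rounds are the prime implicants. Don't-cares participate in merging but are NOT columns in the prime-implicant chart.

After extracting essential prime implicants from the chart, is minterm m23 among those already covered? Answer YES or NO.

YES

Round 0: 00010✓ 00011✓ 00100✓ 00101✓ 01000✓ 01001✓ 01010✓ 01100✓ 01101✓ 01110✓ 01111✓ 10000✓ 10001✓ 10011✓ 10100✓ 10110✓ 10111✓ 11000✓ 11011✓ 11100✓ 11101✓ 11110✓ 11111✓
Round 1: -0011 -0100✓ -1000✓ -1100✓ -1101✓ -1110✓ -1111✓ 0-010 0-100✓ 0-101✓ 0001- 0010-✓ 01-00✓ 01-01✓ 01-10✓ 010-0✓ 0100-✓ 011-0✓ 011-1✓ 0110-✓ 0111-✓ 1-000✓ 1-011✓ 1-100✓ 1-110✓ 1-111✓ 10-00✓ 10-11✓ 100-1 1000- 101-0✓ 1011-✓ 11-00✓ 11-11✓ 111-0✓ 111-1✓ 1110-✓ 1111-✓
Round 2: --100 -1-00 -11-0✓ -11-1✓ -110-✓ -111-✓ 0-10- 01--0 01-0- 011--✓ 1--00 1--11 1-1-0 1-11- 111--✓
Round 3: -11--
PIs = {--100, -0011, -1-00, -11--, 0-010, 0-10-, 0001-, 01--0, 01-0-, 1--00, 1--11, 1-1-0, 1-11-, 100-1, 1000-}
Coverage chart:
  m2: 0-010,0001-
  m3: -0011,0001-
  m4: --100,0-10-
  m5: 0-10- ←essential
  m8: -1-00,01--0,01-0-
  m9: 01-0- ←essential
  m10: 0-010,01--0
  m12: --100,-1-00,-11--,0-10-,01--0,01-0-
  m13: -11--,0-10-,01-0-
  m14: -11--,01--0
  m15: -11-- ←essential
  m16: 1--00,1000-
  m17: 100-1,1000-
  m19: -0011,1--11,100-1
  m20: --100,1--00,1-1-0
  m22: 1-1-0,1-11-
  m23: 1--11,1-11-
  m24: -1-00,1--00
  m27: 1--11 ←essential
  m28: --100,-1-00,-11--,1--00,1-1-0
  m29: -11-- ←essential
  m30: -11--,1-1-0,1-11-
  m31: -11--,1--11,1-11-
Essential: -11--, 0-10-, 01-0-, 1--11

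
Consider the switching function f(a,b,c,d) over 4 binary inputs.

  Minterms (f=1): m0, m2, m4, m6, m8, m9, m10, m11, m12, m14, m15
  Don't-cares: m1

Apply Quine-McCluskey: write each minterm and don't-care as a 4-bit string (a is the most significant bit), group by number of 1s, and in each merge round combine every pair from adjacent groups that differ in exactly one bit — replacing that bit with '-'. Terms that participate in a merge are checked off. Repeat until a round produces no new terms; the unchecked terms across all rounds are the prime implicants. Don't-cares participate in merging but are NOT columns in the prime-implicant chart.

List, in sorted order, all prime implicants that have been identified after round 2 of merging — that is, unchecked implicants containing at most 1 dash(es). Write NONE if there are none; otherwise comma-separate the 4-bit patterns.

NONE

Round 0: 0000✓ 0001✓ 0010✓ 0100✓ 0110✓ 1000✓ 1001✓ 1010✓ 1011✓ 1100✓ 1110✓ 1111✓
Round 1: -000✓ -001✓ -010✓ -100✓ -110✓ 0-00✓ 0-10✓ 00-0✓ 000-✓ 01-0✓ 1-00✓ 1-10✓ 1-11✓ 10-0✓ 10-1✓ 100-✓ 101-✓ 11-0✓ 111-✓
Round 2: --00✓ --10✓ -0-0✓ -00- -1-0✓ 0--0✓ 1--0✓ 1-1- 10--
Round 3: ---0
PIs = {---0, -00-, 1-1-, 10--}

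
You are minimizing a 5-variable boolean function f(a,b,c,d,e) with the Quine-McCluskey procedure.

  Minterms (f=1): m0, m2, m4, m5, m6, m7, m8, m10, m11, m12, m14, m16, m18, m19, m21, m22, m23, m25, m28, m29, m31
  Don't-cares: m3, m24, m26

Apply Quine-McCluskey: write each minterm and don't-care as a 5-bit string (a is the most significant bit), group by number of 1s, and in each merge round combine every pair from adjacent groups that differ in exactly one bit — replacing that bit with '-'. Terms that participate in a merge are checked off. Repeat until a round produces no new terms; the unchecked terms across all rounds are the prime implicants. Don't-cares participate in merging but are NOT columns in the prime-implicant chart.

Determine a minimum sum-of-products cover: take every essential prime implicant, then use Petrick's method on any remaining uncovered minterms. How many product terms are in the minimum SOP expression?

Round 0: 00000✓ 00010✓ 00011✓ 00100✓ 00101✓ 00110✓ 00111✓ 01000✓ 01010✓ 01011✓ 01100✓ 01110✓ 10000✓ 10010✓ 10011✓ 10101✓ 10110✓ 10111✓ 11000✓ 11001✓ 11010✓ 11100✓ 11101✓ 11111✓
Round 1: -0000✓ -0010✓ -0011✓ -0101✓ -0110✓ -0111✓ -1000✓ -1010✓ -1100✓ 0-000✓ 0-010✓ 0-011✓ 0-100✓ 0-110✓ 00-00✓ 00-10✓ 00-11✓ 000-0✓ 0001-✓ 001-0✓ 001-1✓ 0010-✓ 0011-✓ 01-00✓ 01-10✓ 010-0✓ 0101-✓ 011-0✓ 1-000✓ 1-010✓ 1-101✓ 1-111✓ 10-10✓ 10-11✓ 100-0✓ 1001-✓ 101-1✓ 1011-✓ 11-00✓ 11-01✓ 110-0✓ 1100-✓ 111-1✓ 1110-✓
Round 2: --000✓ --010✓ -0-10✓ -0-11✓ -00-0✓ -001-✓ -01-1 -011-✓ -1-00 -10-0✓ 0--00✓ 0--10✓ 0-0-0✓ 0-01- 0-1-0✓ 00--0✓ 00-1-✓ 001-- 01--0✓ 1-0-0✓ 1-1-1 10-1-✓ 11-0-
Round 3: --0-0 -0-1- 0---0
PIs = {--0-0, -0-1-, -01-1, -1-00, 0---0, 0-01-, 001--, 1-1-1, 11-0-}
Coverage chart:
  m0: --0-0,0---0
  m2: --0-0,-0-1-,0---0,0-01-
  m4: 0---0,001--
  m5: -01-1,001--
  m6: -0-1-,0---0,001--
  m7: -0-1-,-01-1,001--
  m8: --0-0,-1-00,0---0
  m10: --0-0,0---0,0-01-
  m11: 0-01- ←essential
  m12: -1-00,0---0
  m14: 0---0 ←essential
  m16: --0-0 ←essential
  m18: --0-0,-0-1-
  m19: -0-1- ←essential
  m21: -01-1,1-1-1
  m22: -0-1- ←essential
  m23: -0-1-,-01-1,1-1-1
  m25: 11-0- ←essential
  m28: -1-00,11-0-
  m29: 1-1-1,11-0-
  m31: 1-1-1 ←essential
Essential: --0-0, -0-1-, 0---0, 0-01-, 1-1-1, 11-0-
Petrick residual → -01-1
Min cover (7 terms): c'e' + b'd + b'ce + a'e' + a'c'd + ace + abd'

7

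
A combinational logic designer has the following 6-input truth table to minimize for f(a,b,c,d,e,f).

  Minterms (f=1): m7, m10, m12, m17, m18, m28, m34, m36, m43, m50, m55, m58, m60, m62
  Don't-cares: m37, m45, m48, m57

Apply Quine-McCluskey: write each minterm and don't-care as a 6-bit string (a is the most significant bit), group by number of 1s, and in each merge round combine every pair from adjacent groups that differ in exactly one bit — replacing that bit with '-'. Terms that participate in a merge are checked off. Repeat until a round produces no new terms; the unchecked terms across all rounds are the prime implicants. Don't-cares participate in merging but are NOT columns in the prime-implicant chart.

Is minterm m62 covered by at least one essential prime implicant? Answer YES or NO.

NO

Round 0: 000111 001010 001100✓ 010001 010010✓ 011100✓ 100010✓ 100100✓ 100101✓ 101011 101101✓ 110000✓ 110010✓ 110111 111001 111010✓ 111100✓ 111110✓
Round 1: -10010 -11100 0-1100 1-0010 10-101 10010- 11-010 1100-0 111-10 1111-0
PIs = {-10010, -11100, 0-1100, 000111, 001010, 010001, 1-0010, 10-101, 10010-, 101011, 11-010, 1100-0, 110111, 111-10, 111001, 1111-0}
Coverage chart:
  m7: 000111 ←essential
  m10: 001010 ←essential
  m12: 0-1100 ←essential
  m17: 010001 ←essential
  m18: -10010 ←essential
  m28: -11100,0-1100
  m34: 1-0010 ←essential
  m36: 10010- ←essential
  m43: 101011 ←essential
  m50: -10010,1-0010,11-010,1100-0
  m55: 110111 ←essential
  m58: 11-010,111-10
  m60: -11100,1111-0
  m62: 111-10,1111-0
Essential: -10010, 0-1100, 000111, 001010, 010001, 1-0010, 10010-, 101011, 110111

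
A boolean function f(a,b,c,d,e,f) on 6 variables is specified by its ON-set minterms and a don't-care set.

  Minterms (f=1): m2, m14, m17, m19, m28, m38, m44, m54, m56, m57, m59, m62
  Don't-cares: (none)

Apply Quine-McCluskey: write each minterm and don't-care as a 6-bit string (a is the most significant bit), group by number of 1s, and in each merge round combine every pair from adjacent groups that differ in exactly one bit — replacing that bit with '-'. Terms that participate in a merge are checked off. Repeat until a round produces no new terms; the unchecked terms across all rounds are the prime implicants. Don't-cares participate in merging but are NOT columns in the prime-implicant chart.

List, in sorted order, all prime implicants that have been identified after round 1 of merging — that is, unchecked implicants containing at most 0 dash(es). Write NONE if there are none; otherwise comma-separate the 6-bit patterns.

Round 0: 000010 001110 010001✓ 010011✓ 011100 100110✓ 101100 110110✓ 111000✓ 111001✓ 111011✓ 111110✓
Round 1: 0100-1 1-0110 11-110 1110-1 11100-
PIs = {000010, 001110, 0100-1, 011100, 1-0110, 101100, 11-110, 1110-1, 11100-}

000010, 001110, 011100, 101100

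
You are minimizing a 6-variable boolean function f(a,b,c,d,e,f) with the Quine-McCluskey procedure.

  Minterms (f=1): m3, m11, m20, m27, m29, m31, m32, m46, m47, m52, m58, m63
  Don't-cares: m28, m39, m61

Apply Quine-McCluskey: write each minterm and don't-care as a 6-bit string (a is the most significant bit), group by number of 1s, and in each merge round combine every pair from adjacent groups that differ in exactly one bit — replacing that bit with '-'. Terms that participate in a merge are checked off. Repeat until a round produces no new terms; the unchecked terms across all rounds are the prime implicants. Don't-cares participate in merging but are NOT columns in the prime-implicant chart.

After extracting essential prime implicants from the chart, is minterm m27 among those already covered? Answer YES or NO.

NO

Round 0: 000011✓ 001011✓ 010100✓ 011011✓ 011100✓ 011101✓ 011111✓ 100000 100111✓ 101110✓ 101111✓ 110100✓ 111010 111101✓ 111111✓
Round 1: -10100 -11101✓ -11111✓ 0-1011 00-011 01-100 011-11 0111-1✓ 01110- 1-1111 10-111 10111- 1111-1✓
Round 2: -111-1
PIs = {-10100, -111-1, 0-1011, 00-011, 01-100, 011-11, 01110-, 1-1111, 10-111, 100000, 10111-, 111010}
Coverage chart:
  m3: 00-011 ←essential
  m11: 0-1011,00-011
  m20: -10100,01-100
  m27: 0-1011,011-11
  m29: -111-1,01110-
  m31: -111-1,011-11
  m32: 100000 ←essential
  m46: 10111- ←essential
  m47: 1-1111,10-111,10111-
  m52: -10100 ←essential
  m58: 111010 ←essential
  m63: -111-1,1-1111
Essential: -10100, 00-011, 100000, 10111-, 111010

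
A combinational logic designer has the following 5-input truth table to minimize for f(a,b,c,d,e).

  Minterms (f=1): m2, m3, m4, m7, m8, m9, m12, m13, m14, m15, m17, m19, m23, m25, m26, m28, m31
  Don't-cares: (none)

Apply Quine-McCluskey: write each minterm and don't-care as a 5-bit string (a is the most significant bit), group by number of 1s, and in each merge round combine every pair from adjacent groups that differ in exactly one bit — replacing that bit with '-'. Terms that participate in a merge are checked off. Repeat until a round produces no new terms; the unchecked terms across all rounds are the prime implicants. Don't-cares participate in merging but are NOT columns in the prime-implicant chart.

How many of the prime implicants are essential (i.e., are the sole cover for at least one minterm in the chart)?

7

Round 0: 00010✓ 00011✓ 00100✓ 00111✓ 01000✓ 01001✓ 01100✓ 01101✓ 01110✓ 01111✓ 10001✓ 10011✓ 10111✓ 11001✓ 11010 11100✓ 11111✓
Round 1: -0011✓ -0111✓ -1001 -1100 -1111✓ 0-100 0-111✓ 00-11✓ 0001- 01-00✓ 01-01✓ 0100-✓ 011-0✓ 011-1✓ 0110-✓ 0111-✓ 1-001 1-111✓ 10-11✓ 100-1
Round 2: --111 -0-11 01-0- 011--
PIs = {--111, -0-11, -1001, -1100, 0-100, 0001-, 01-0-, 011--, 1-001, 100-1, 11010}
Coverage chart:
  m2: 0001- ←essential
  m3: -0-11,0001-
  m4: 0-100 ←essential
  m7: --111,-0-11
  m8: 01-0- ←essential
  m9: -1001,01-0-
  m12: -1100,0-100,01-0-,011--
  m13: 01-0-,011--
  m14: 011-- ←essential
  m15: --111,011--
  m17: 1-001,100-1
  m19: -0-11,100-1
  m23: --111,-0-11
  m25: -1001,1-001
  m26: 11010 ←essential
  m28: -1100 ←essential
  m31: --111 ←essential
Essential: --111, -1100, 0-100, 0001-, 01-0-, 011--, 11010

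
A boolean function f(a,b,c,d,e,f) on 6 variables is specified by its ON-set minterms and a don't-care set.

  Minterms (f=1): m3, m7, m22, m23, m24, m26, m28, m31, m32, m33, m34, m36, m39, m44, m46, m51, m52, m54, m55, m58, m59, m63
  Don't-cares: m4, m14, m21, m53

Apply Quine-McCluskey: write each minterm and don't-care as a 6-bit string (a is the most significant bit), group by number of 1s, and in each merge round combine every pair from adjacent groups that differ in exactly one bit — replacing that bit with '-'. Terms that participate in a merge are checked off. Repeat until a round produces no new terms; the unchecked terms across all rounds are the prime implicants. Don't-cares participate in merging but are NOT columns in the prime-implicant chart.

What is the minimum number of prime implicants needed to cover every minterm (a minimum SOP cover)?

Round 0: 000011✓ 000100✓ 000111✓ 001110✓ 010101✓ 010110✓ 010111✓ 011000✓ 011010✓ 011100✓ 011111✓ 100000✓ 100001✓ 100010✓ 100100✓ 100111✓ 101100✓ 101110✓ 110011✓ 110100✓ 110101✓ 110110✓ 110111✓ 111010✓ 111011✓ 111111✓
Round 1: -00100 -00111✓ -01110 -10101✓ -10110✓ -10111✓ -11010 -11111✓ 0-0111✓ 000-11 01-111✓ 0101-1✓ 01011-✓ 011-00 0110-0 1-0100 1-0111✓ 10-100 100-00 1000-0 10000- 1011-0 11-011✓ 11-111✓ 110-11✓ 1101-0✓ 1101-1✓ 11010-✓ 11011-✓ 111-11✓ 11101-
Round 2: --0111 -1-111 -101-1 -1011- 11--11 1101--
PIs = {--0111, -00100, -01110, -1-111, -101-1, -1011-, -11010, 000-11, 011-00, 0110-0, 1-0100, 10-100, 100-00, 1000-0, 10000-, 1011-0, 11--11, 1101--, 11101-}
Coverage chart:
  m3: 000-11 ←essential
  m7: --0111,000-11
  m22: -1011- ←essential
  m23: --0111,-1-111,-101-1,-1011-
  m24: 011-00,0110-0
  m26: -11010,0110-0
  m28: 011-00 ←essential
  m31: -1-111 ←essential
  m32: 100-00,1000-0,10000-
  m33: 10000- ←essential
  m34: 1000-0 ←essential
  m36: -00100,1-0100,10-100,100-00
  m39: --0111 ←essential
  m44: 10-100,1011-0
  m46: -01110,1011-0
  m51: 11--11 ←essential
  m52: 1-0100,1101--
  m54: -1011-,1101--
  m55: --0111,-1-111,-101-1,-1011-,11--11,1101--
  m58: -11010,11101-
  m59: 11--11,11101-
  m63: -1-111,11--11
Essential: --0111, -1-111, -1011-, 000-11, 011-00, 1000-0, 10000-, 11--11
Petrick residual → -11010, 1-0100, 1011-0
Min cover (11 terms): c'def + bdef + bc'de + bcd'ef' + a'b'c'ef + a'bce'f' + ac'de'f' + ab'c'd'f' + ab'c'd'e' + ab'cdf' + abef

11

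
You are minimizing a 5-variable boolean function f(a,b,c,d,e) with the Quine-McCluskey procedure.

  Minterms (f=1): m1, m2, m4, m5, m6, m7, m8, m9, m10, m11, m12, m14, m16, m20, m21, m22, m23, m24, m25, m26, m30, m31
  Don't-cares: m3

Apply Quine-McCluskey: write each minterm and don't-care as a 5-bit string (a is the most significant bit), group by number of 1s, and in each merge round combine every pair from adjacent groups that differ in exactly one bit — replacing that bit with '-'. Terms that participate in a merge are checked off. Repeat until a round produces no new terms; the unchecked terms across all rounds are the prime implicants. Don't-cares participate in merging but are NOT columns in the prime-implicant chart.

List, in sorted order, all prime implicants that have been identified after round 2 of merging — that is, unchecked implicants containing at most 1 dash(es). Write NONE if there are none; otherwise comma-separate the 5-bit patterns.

[col 0] 00001*, 00010*, 00011*, 00100*, 00101*, 00110*, 00111*, 01000*, 01001*, 01010*, 01011*, 01100*, 01110*, 10000*, 10100*, 10101*, 10110*, 10111*, 11000*, 11001*, 11010*, 11110*, 11111*
[col 1] -0100*, -0101*, -0110*, -0111*, -1000*, -1001*, -1010*, -1110*, 0-001*, 0-010*, 0-011*, 0-100*, 0-110*, 00-01*, 00-10*, 00-11*, 000-1*, 0001-*, 001-0*, 001-1*, 0010-*, 0011-*, 01-00*, 01-10*, 010-0*, 010-1*, 0100-*, 0101-*, 011-0*, 1-000, 1-110*, 1-111*, 10-00, 101-0*, 101-1*, 1010-*, 1011-*, 11-10*, 110-0*, 1100-*, 1111-*
[col 2] --110, -01-0*, -01-1*, -010-*, -011-*, -1-10, -10-0, -100-, 0--10, 0-0-1, 0-01-, 0-1-0, 00--1, 00-1-, 001--*, 01--0, 010--, 1-11-, 101--*
[col 3] -01--
Prime implicants: --110, -01--, -1-10, -10-0, -100-, 0--10, 0-0-1, 0-01-, 0-1-0, 00--1, 00-1-, 01--0, 010--, 1-000, 1-11-, 10-00

1-000, 10-00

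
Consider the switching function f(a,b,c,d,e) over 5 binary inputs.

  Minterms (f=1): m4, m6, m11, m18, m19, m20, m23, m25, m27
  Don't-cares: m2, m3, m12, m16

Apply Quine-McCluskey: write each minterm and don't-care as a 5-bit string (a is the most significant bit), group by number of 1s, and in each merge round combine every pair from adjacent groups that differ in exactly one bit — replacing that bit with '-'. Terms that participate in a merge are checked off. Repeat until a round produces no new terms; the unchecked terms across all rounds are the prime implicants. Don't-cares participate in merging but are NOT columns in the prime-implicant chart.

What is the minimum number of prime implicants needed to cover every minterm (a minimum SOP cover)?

size-2^0 implicants → 00010(✓)  00011(✓)  00100(✓)  00110(✓)  01011(✓)  01100(✓)  10000(✓)  10010(✓)  10011(✓)  10100(✓)  10111(✓)  11001(✓)  11011(✓)
size-2^1 implicants → -0010(✓)  -0011(✓)  -0100  -1011(✓)  0-011(✓)  0-100  00-10  0001-(✓)  001-0  1-011(✓)  10-00  10-11  100-0  1001-(✓)  110-1
size-2^2 implicants → --011  -001-
Unchecked terms (primes): --011, -001-, -0100, 0-100, 00-10, 001-0, 10-00, 10-11, 100-0, 110-1
Minterm coverage:
  m4 ⊆ -0100,0-100,001-0
  m6 ⊆ 00-10,001-0
  m11 ⊆ --011 [E]
  m18 ⊆ -001-,100-0
  m19 ⊆ --011,-001-,10-11
  m20 ⊆ -0100,10-00
  m23 ⊆ 10-11 [E]
  m25 ⊆ 110-1 [E]
  m27 ⊆ --011,110-1
E = {--011, 10-11, 110-1}
Petrick residual → -001-, -0100, 00-10
Cover = c'de + b'c'd + b'cd'e' + a'b'de' + ab'de + abc'e  |cover|=6

6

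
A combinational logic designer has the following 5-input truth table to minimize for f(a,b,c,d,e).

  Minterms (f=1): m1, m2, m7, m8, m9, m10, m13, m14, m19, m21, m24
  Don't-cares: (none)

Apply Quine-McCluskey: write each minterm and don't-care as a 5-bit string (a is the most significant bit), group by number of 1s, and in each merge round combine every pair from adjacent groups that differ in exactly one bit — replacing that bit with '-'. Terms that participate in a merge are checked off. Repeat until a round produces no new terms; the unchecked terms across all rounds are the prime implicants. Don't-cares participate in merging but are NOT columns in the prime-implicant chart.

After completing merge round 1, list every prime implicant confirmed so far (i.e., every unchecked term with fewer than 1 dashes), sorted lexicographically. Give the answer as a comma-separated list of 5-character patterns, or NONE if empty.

00111, 10011, 10101

size-2^0 implicants → 00001(✓)  00010(✓)  00111  01000(✓)  01001(✓)  01010(✓)  01101(✓)  01110(✓)  10011  10101  11000(✓)
size-2^1 implicants → -1000  0-001  0-010  01-01  01-10  010-0  0100-
Unchecked terms (primes): -1000, 0-001, 0-010, 00111, 01-01, 01-10, 010-0, 0100-, 10011, 10101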